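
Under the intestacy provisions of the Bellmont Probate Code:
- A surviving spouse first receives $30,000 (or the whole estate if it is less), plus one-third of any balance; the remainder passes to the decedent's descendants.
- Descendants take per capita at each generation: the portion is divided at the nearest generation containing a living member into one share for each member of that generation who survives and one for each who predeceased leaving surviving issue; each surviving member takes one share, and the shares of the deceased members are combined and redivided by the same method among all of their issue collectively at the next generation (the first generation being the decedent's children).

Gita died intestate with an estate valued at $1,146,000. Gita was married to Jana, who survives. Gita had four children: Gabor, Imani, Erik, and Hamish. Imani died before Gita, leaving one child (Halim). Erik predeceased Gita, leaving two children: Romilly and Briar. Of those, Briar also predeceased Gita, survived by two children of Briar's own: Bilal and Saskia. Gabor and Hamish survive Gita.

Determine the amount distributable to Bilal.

Bilal receives $62,000.

Jana first takes $30,000, leaving a balance of $1,116,000. Jana then takes one-third of the balance ($372,000), for a total of $402,000. The remaining $744,000 passes to the descendants.
The descendants' portion ($744,000) is divided at the children's generation into 4 shares of $186,000. Gabor and Hamish each take $186,000. The 2 shares of the deceased (Imani and Erik) are combined into a pool of $372,000.
That pool ($372,000) is divided at the grandchildren's generation into 3 shares of $124,000. Halim and Romilly each take $124,000. The remaining share for the deceased Briar ($124,000) is carried to the next generation.
That pool ($124,000) is divided at the great-grandchildren's generation equally among Bilal and Saskia: $62,000 each.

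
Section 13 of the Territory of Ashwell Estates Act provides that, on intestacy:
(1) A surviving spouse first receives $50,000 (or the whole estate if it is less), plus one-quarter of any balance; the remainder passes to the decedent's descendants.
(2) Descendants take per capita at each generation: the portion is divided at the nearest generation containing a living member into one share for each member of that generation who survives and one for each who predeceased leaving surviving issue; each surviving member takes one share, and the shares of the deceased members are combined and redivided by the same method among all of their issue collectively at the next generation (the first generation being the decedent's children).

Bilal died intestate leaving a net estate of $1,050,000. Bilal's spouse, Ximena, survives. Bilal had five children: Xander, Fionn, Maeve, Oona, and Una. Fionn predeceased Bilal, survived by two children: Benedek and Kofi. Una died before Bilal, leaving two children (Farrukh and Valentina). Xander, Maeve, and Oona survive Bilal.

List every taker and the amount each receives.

Ximena: $300,000; Xander: $150,000; Benedek: $75,000; Kofi: $75,000; Maeve: $150,000; Oona: $150,000; Farrukh: $75,000; Valentina: $75,000

Ximena first takes $50,000, leaving a balance of $1,000,000. Ximena then takes one-quarter of the balance ($250,000), for a total of $300,000. The remaining $750,000 passes to the descendants.
The descendants' portion ($750,000) is divided at the children's generation into 5 shares of $150,000. Xander, Maeve, and Oona each take $150,000. The 2 shares of the deceased (Fionn and Una) are combined into a pool of $300,000.
That pool ($300,000) is divided at the grandchildren's generation equally among Benedek, Kofi, Farrukh, and Valentina: $75,000 each.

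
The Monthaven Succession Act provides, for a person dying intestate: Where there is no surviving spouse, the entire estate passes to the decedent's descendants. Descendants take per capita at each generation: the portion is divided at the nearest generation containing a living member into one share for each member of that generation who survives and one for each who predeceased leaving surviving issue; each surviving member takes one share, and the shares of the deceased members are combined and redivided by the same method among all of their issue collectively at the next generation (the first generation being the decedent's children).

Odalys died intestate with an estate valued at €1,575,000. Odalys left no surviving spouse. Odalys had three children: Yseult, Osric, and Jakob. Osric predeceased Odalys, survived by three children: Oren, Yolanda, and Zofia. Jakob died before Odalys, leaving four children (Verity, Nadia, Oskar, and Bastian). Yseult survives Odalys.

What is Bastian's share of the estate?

Bastian receives €150,000.

The entire €1,575,000 passes to the descendants.
That amount (€1,575,000) is divided at the children's generation into 3 shares of €525,000. Yseult takes €525,000. The 2 shares of the deceased (Osric and Jakob) are combined into a pool of €1,050,000.
That pool (€1,050,000) is divided at the grandchildren's generation equally among Oren, Yolanda, Zofia, Verity, Nadia, Oskar, and Bastian: €150,000 each.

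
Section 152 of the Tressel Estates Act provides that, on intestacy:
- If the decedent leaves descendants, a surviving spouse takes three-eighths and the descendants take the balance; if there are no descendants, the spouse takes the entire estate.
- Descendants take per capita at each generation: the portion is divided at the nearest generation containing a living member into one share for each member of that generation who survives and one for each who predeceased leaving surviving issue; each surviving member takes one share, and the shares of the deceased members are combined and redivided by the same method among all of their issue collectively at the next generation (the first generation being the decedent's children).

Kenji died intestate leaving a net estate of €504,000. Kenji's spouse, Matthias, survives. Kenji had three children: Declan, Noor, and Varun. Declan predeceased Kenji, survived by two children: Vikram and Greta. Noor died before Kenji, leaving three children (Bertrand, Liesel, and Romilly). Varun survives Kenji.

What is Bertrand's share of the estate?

Bertrand receives €42,000.

Matthias takes three-eighths of €504,000 = €189,000. The remaining €315,000 passes to the descendants.
The descendants' portion (€315,000) is divided at the children's generation into 3 shares of €105,000. Varun takes €105,000. The 2 shares of the deceased (Declan and Noor) are combined into a pool of €210,000.
That pool (€210,000) is divided at the grandchildren's generation equally among Vikram, Greta, Bertrand, Liesel, and Romilly: €42,000 each.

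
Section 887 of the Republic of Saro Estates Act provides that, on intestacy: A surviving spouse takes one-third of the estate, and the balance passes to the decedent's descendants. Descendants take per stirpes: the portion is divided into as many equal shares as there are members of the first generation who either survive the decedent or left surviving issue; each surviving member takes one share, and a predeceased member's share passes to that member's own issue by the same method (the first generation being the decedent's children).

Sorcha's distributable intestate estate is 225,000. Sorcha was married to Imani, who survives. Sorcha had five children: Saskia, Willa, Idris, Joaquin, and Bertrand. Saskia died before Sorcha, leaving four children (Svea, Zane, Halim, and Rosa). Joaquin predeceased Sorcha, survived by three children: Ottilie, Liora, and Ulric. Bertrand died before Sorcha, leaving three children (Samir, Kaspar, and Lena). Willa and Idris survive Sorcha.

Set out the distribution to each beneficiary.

Imani takes one-third of 225,000 = 75,000. The remaining 150,000 passes to the descendants.
The descendants' portion (150,000) is divided into 5 shares of 30,000: Willa and Idris each take 30,000; Saskia's 30,000 share passes to Saskia's issue; Joaquin's 30,000 share passes to Joaquin's issue; Bertrand's 30,000 share passes to Bertrand's issue.
Saskia's share (30,000) is divided into 4 shares of 7,500: Svea, Zane, Halim, and Rosa each take 7,500.
Joaquin's share (30,000) is divided into 3 shares of 10,000: Ottilie, Liora, and Ulric each take 10,000.
Bertrand's share (30,000) is divided into 3 shares of 10,000: Samir, Kaspar, and Lena each take 10,000.

Imani: 75,000; Svea: 7,500; Zane: 7,500; Halim: 7,500; Rosa: 7,500; Willa: 30,000; Idris: 30,000; Ottilie: 10,000; Liora: 10,000; Ulric: 10,000; Samir: 10,000; Kaspar: 10,000; Lena: 10,000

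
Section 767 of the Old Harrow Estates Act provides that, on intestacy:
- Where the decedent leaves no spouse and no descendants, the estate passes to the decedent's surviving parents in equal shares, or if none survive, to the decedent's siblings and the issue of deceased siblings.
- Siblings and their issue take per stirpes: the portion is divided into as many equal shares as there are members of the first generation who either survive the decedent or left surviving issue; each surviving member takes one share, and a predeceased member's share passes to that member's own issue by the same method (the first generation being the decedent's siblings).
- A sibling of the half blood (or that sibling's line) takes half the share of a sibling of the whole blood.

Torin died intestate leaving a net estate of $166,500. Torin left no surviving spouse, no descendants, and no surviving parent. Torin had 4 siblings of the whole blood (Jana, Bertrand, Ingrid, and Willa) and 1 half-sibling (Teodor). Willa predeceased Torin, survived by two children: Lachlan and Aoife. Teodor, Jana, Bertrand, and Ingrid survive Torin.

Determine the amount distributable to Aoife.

Aoife receives $18,500.

The entire $166,500 passes to the siblings and their issue.
Counting each half-blood sibling's line as half a unit, there are 9/2 units in $166,500, so one unit is $37,000. Whole-blood lines (Jana, Bertrand, Ingrid, and Willa) take $37,000 each; half-blood lines (Teodor) take $18,500 each.
Willa's share ($37,000) is divided into 2 shares of $18,500: Lachlan and Aoife each take $18,500.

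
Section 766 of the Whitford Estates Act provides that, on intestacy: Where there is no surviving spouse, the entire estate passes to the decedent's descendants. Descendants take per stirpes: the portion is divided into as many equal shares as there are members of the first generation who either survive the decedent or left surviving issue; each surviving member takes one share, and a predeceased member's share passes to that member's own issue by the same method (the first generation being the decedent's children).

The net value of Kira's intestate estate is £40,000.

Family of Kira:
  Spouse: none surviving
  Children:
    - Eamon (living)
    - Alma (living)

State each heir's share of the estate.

Eamon: £20,000; Alma: £20,000

The entire £40,000 passes to the descendants.
That amount (£40,000) is divided into 2 shares of £20,000: Eamon and Alma each take £20,000.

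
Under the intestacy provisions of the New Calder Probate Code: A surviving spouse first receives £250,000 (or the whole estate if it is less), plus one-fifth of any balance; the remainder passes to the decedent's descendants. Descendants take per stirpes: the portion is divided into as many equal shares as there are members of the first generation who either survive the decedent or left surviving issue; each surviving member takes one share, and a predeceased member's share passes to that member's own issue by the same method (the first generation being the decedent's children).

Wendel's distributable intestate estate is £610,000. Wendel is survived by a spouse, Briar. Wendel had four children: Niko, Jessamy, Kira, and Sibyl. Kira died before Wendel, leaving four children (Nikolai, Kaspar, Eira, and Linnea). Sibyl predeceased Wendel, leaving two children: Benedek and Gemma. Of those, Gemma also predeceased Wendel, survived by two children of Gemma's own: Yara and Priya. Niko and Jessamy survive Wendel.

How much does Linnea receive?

Linnea receives £18,000.

Briar first takes £250,000, leaving a balance of £360,000. Briar then takes one-fifth of the balance (£72,000), for a total of £322,000. The remaining £288,000 passes to the descendants.
The descendants' portion (£288,000) is divided into 4 shares of £72,000: Niko and Jessamy each take £72,000; Kira's £72,000 share passes to Kira's issue; Sibyl's £72,000 share passes to Sibyl's issue.
Kira's share (£72,000) is divided into 4 shares of £18,000: Nikolai, Kaspar, Eira, and Linnea each take £18,000.
Sibyl's share (£72,000) is divided into 2 shares of £36,000: Benedek takes £36,000; Gemma's £36,000 share passes to Gemma's issue.
Gemma's share (£36,000) is divided into 2 shares of £18,000: Yara and Priya each take £18,000.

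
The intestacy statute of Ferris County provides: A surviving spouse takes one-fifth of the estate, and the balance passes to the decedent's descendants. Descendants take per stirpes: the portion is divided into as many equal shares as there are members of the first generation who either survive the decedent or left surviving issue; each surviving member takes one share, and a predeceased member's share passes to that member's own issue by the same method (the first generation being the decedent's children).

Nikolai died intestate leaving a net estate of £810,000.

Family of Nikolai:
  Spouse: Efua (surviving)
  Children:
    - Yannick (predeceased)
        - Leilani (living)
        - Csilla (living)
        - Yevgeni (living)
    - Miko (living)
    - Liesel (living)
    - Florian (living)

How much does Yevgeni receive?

Yevgeni receives £54,000.

Efua takes one-fifth of £810,000 = £162,000. The remaining £648,000 passes to the descendants.
The descendants' portion (£648,000) is divided into 4 shares of £162,000: Miko, Liesel, and Florian each take £162,000; Yannick's £162,000 share passes to Yannick's issue.
Yannick's share (£162,000) is divided into 3 shares of £54,000: Leilani, Csilla, and Yevgeni each take £54,000.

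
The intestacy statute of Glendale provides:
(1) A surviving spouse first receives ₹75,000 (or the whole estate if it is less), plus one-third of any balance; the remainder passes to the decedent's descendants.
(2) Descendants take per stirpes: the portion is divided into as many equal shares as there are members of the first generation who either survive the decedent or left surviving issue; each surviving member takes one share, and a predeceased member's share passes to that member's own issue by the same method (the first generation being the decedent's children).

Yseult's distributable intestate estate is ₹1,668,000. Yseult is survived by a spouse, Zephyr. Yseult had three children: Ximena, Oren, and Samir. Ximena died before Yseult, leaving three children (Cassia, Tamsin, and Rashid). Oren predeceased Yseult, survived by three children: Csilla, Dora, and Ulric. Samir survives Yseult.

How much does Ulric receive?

Zephyr first takes ₹75,000, leaving a balance of ₹1,593,000. Zephyr then takes one-third of the balance (₹531,000), for a total of ₹606,000. The remaining ₹1,062,000 passes to the descendants.
The descendants' portion (₹1,062,000) is divided into 3 shares of ₹354,000: Samir takes ₹354,000; Ximena's ₹354,000 share passes to Ximena's issue; Oren's ₹354,000 share passes to Oren's issue.
Ximena's share (₹354,000) is divided into 3 shares of ₹118,000: Cassia, Tamsin, and Rashid each take ₹118,000.
Oren's share (₹354,000) is divided into 3 shares of ₹118,000: Csilla, Dora, and Ulric each take ₹118,000.

Ulric receives ₹118,000.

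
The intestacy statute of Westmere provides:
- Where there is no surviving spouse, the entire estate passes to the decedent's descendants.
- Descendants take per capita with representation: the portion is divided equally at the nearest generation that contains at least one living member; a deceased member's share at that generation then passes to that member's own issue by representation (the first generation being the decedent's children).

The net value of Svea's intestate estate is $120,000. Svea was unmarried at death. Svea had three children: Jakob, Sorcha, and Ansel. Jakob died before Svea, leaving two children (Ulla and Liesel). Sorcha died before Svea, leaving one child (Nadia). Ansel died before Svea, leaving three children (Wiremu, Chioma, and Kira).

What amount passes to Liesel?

Liesel receives $20,000.

The entire $120,000 passes to the descendants.
No child survives, so the initial division is made at the grandchildren's generation.
That amount ($120,000) is divided into 6 shares of $20,000: Ulla, Liesel, Nadia, Wiremu, Chioma, and Kira each take $20,000.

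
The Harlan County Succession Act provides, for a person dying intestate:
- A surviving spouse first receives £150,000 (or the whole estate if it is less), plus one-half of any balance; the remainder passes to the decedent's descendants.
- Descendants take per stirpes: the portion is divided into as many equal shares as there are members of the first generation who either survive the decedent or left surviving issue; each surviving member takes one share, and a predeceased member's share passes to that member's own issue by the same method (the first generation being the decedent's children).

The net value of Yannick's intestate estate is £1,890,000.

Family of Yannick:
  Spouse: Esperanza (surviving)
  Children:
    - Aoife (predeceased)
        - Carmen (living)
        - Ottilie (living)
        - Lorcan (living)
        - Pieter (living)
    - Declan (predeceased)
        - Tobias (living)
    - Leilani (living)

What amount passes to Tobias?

Esperanza first takes £150,000, leaving a balance of £1,740,000. Esperanza then takes one-half of the balance (£870,000), for a total of £1,020,000. The remaining £870,000 passes to the descendants.
The descendants' portion (£870,000) is divided into 3 shares of £290,000: Leilani takes £290,000; Aoife's £290,000 share passes to Aoife's issue; Declan's £290,000 share passes to Declan's issue.
Aoife's share (£290,000) is divided into 4 shares of £72,500: Carmen, Ottilie, Lorcan, and Pieter each take £72,500.
Declan's share (£290,000) passes entirely to Tobias.

Tobias receives £290,000.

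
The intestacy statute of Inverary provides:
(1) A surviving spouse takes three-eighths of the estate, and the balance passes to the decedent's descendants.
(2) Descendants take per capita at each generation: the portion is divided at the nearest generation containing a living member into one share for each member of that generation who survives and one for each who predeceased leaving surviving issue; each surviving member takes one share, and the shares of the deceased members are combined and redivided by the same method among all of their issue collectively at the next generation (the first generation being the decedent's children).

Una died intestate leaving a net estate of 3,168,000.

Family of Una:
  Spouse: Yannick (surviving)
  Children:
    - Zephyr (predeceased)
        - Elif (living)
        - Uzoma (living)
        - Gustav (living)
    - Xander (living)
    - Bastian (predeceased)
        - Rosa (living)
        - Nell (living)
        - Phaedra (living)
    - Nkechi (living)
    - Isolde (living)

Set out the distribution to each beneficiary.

Yannick: 1,188,000; Elif: 132,000; Uzoma: 132,000; Gustav: 132,000; Xander: 396,000; Rosa: 132,000; Nell: 132,000; Phaedra: 132,000; Nkechi: 396,000; Isolde: 396,000

Yannick takes three-eighths of 3,168,000 = 1,188,000. The remaining 1,980,000 passes to the descendants.
The descendants' portion (1,980,000) is divided at the children's generation into 5 shares of 396,000. Xander, Nkechi, and Isolde each take 396,000. The 2 shares of the deceased (Zephyr and Bastian) are combined into a pool of 792,000.
That pool (792,000) is divided at the grandchildren's generation equally among Elif, Uzoma, Gustav, Rosa, Nell, and Phaedra: 132,000 each.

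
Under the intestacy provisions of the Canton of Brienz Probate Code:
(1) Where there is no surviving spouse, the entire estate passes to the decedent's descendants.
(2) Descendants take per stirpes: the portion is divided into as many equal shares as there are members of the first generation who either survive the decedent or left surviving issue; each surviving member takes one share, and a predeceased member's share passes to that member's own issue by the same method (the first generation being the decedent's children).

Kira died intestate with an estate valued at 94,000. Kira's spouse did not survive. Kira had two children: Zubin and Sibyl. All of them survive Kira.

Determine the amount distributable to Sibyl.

Sibyl receives 47,000.

The entire 94,000 passes to the descendants.
That amount (94,000) is divided into 2 shares of 47,000: Zubin and Sibyl each take 47,000.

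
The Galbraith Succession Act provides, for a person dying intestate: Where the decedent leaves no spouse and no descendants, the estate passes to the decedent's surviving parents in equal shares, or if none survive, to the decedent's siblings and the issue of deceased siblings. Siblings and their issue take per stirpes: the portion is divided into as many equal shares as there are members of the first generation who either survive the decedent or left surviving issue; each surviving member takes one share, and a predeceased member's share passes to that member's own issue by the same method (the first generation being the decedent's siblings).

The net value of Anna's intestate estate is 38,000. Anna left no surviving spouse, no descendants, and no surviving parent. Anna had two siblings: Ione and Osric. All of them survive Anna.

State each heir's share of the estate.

The entire 38,000 passes to the siblings and their issue.
That amount (38,000) is divided into 2 shares of 19,000: Ione and Osric each take 19,000.

Ione: 19,000; Osric: 19,000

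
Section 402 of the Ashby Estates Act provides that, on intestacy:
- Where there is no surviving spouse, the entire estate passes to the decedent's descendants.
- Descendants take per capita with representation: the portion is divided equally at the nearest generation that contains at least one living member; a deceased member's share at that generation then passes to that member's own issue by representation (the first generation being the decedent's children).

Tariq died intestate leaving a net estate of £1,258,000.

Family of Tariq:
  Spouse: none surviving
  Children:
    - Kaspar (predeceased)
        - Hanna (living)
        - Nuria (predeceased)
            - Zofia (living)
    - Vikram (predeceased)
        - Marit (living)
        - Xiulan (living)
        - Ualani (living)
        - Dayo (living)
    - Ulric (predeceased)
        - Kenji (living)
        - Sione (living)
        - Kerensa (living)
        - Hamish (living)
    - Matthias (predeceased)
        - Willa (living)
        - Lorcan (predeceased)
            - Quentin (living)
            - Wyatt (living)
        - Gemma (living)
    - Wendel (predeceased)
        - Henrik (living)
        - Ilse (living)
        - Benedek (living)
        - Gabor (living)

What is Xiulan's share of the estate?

The entire £1,258,000 passes to the descendants.
No child survives, so the initial division is made at the grandchildren's generation.
That amount (£1,258,000) is divided into 17 shares of £74,000: Hanna, Marit, Xiulan, Ualani, Dayo, Kenji, Sione, Kerensa, Hamish, Willa, Gemma, Henrik, Ilse, Benedek, and Gabor each take £74,000; Nuria's £74,000 share passes to Nuria's issue; Lorcan's £74,000 share passes to Lorcan's issue.
Nuria's share (£74,000) passes entirely to Zofia.
Lorcan's share (£74,000) is divided into 2 shares of £37,000: Quentin and Wyatt each take £37,000.

Xiulan receives £74,000.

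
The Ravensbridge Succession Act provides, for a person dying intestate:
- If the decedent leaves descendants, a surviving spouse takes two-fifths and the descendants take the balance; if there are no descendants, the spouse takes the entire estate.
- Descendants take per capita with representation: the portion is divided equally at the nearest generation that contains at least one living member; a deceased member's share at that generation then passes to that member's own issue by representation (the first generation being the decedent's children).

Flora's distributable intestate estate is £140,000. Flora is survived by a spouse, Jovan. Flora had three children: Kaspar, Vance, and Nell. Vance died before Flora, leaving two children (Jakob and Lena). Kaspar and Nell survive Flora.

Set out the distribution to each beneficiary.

Jovan: £56,000; Kaspar: £28,000; Jakob: £14,000; Lena: £14,000; Nell: £28,000

Jovan takes two-fifths of £140,000 = £56,000. The remaining £84,000 passes to the descendants.
The descendants' portion (£84,000) is divided into 3 shares of £28,000: Kaspar and Nell each take £28,000; Vance's £28,000 share passes to Vance's issue.
Vance's share (£28,000) is divided into 2 shares of £14,000: Jakob and Lena each take £14,000.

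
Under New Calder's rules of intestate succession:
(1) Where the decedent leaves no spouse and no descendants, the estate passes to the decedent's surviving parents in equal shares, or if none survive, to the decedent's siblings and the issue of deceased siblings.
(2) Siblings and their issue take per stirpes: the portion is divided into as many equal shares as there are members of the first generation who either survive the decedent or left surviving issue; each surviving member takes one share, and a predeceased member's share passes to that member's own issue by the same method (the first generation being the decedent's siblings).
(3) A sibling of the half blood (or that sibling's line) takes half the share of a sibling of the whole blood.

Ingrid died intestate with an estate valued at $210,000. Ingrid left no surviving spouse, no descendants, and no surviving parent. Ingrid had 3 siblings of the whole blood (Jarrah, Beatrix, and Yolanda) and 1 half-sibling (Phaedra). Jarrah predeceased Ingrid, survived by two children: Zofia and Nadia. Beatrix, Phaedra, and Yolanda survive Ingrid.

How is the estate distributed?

The entire $210,000 passes to the siblings and their issue.
Counting each half-blood sibling's line as half a unit, there are 7/2 units in $210,000, so one unit is $60,000. Whole-blood lines (Jarrah, Beatrix, and Yolanda) take $60,000 each; half-blood lines (Phaedra) take $30,000 each.
Jarrah's share ($60,000) is divided into 2 shares of $30,000: Zofia and Nadia each take $30,000.

Zofia: $30,000; Nadia: $30,000; Beatrix: $60,000; Phaedra: $30,000; Yolanda: $60,000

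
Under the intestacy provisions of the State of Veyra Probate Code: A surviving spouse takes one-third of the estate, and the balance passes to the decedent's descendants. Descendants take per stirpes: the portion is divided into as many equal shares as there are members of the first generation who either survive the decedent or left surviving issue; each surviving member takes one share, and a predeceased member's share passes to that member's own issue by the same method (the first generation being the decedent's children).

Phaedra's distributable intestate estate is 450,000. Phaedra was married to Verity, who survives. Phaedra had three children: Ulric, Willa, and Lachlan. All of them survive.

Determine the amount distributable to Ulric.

Ulric receives 100,000.

Verity takes one-third of 450,000 = 150,000. The remaining 300,000 passes to the descendants.
The descendants' portion (300,000) is divided into 3 shares of 100,000: Ulric, Willa, and Lachlan each take 100,000.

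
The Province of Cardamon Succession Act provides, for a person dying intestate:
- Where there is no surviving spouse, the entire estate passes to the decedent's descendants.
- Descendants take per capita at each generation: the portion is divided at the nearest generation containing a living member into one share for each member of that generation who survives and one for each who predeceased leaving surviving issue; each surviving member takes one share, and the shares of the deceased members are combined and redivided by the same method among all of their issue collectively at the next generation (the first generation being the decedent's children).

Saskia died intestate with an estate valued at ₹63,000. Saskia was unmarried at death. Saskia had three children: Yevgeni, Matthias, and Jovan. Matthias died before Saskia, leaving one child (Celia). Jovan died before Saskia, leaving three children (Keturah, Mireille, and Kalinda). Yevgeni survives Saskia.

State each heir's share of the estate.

The entire ₹63,000 passes to the descendants.
That amount (₹63,000) is divided at the children's generation into 3 shares of ₹21,000. Yevgeni takes ₹21,000. The 2 shares of the deceased (Matthias and Jovan) are combined into a pool of ₹42,000.
That pool (₹42,000) is divided at the grandchildren's generation equally among Celia, Keturah, Mireille, and Kalinda: ₹10,500 each.

Yevgeni: ₹21,000; Celia: ₹10,500; Keturah: ₹10,500; Mireille: ₹10,500; Kalinda: ₹10,500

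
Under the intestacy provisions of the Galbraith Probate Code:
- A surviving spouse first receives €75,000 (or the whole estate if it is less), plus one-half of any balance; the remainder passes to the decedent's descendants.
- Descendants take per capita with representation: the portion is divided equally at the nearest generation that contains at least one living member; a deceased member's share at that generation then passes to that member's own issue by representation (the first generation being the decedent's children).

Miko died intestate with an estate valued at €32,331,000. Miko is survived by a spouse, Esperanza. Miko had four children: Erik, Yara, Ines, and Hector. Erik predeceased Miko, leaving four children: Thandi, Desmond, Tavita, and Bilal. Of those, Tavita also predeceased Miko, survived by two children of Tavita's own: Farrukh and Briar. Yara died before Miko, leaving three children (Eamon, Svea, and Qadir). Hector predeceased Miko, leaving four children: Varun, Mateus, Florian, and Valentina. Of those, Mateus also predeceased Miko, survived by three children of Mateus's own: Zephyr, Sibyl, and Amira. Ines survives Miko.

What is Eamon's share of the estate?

Eamon receives €1,344,000.

Esperanza first takes €75,000, leaving a balance of €32,256,000. Esperanza then takes one-half of the balance (€16,128,000), for a total of €16,203,000. The remaining €16,128,000 passes to the descendants.
The descendants' portion (€16,128,000) is divided into 4 shares of €4,032,000: Ines takes €4,032,000; Erik's €4,032,000 share passes to Erik's issue; Yara's €4,032,000 share passes to Yara's issue; Hector's €4,032,000 share passes to Hector's issue.
Erik's share (€4,032,000) is divided into 4 shares of €1,008,000: Thandi, Desmond, and Bilal each take €1,008,000; Tavita's €1,008,000 share passes to Tavita's issue.
Tavita's share (€1,008,000) is divided into 2 shares of €504,000: Farrukh and Briar each take €504,000.
Yara's share (€4,032,000) is divided into 3 shares of €1,344,000: Eamon, Svea, and Qadir each take €1,344,000.
Hector's share (€4,032,000) is divided into 4 shares of €1,008,000: Varun, Florian, and Valentina each take €1,008,000; Mateus's €1,008,000 share passes to Mateus's issue.
Mateus's share (€1,008,000) is divided into 3 shares of €336,000: Zephyr, Sibyl, and Amira each take €336,000.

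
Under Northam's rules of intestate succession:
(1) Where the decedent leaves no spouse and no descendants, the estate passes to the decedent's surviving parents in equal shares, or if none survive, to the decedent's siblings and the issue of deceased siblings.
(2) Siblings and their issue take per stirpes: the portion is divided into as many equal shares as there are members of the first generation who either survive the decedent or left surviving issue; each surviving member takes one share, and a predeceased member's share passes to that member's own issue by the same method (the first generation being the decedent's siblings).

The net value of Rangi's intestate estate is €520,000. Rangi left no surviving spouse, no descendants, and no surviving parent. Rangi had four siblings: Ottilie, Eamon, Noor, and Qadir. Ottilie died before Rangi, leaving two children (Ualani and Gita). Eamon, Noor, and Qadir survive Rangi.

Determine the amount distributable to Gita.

The entire €520,000 passes to the siblings and their issue.
That amount (€520,000) is divided into 4 shares of €130,000: Eamon, Noor, and Qadir each take €130,000; Ottilie's €130,000 share passes to Ottilie's issue.
Ottilie's share (€130,000) is divided into 2 shares of €65,000: Ualani and Gita each take €65,000.

Gita receives €65,000.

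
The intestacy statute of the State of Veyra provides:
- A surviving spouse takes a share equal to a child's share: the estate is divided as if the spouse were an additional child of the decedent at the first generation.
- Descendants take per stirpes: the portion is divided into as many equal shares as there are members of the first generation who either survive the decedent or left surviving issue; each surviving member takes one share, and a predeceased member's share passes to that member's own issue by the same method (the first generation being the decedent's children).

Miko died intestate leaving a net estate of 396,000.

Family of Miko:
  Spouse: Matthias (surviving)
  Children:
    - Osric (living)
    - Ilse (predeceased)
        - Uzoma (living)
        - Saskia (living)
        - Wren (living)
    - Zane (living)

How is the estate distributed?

Matthias: 99,000; Osric: 99,000; Uzoma: 33,000; Saskia: 33,000; Wren: 33,000; Zane: 99,000

The spouse counts as an additional share at the children's level, so there are 4 primary shares of 99,000. Matthias takes one such share (99,000).
The children's combined portion (297,000) is divided into 3 shares of 99,000: Osric and Zane each take 99,000; Ilse's 99,000 share passes to Ilse's issue.
Ilse's share (99,000) is divided into 3 shares of 33,000: Uzoma, Saskia, and Wren each take 33,000.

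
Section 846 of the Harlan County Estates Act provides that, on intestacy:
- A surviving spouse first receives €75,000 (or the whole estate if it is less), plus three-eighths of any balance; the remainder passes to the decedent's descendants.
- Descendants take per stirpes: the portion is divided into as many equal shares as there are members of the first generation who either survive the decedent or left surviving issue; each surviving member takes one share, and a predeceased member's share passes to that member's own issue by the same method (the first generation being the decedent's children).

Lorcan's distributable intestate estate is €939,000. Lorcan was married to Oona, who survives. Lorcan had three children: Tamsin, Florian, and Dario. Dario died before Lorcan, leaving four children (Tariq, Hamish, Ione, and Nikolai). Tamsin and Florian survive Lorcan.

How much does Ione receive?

Ione receives €45,000.

Oona first takes €75,000, leaving a balance of €864,000. Oona then takes three-eighths of the balance (€324,000), for a total of €399,000. The remaining €540,000 passes to the descendants.
The descendants' portion (€540,000) is divided into 3 shares of €180,000: Tamsin and Florian each take €180,000; Dario's €180,000 share passes to Dario's issue.
Dario's share (€180,000) is divided into 4 shares of €45,000: Tariq, Hamish, Ione, and Nikolai each take €45,000.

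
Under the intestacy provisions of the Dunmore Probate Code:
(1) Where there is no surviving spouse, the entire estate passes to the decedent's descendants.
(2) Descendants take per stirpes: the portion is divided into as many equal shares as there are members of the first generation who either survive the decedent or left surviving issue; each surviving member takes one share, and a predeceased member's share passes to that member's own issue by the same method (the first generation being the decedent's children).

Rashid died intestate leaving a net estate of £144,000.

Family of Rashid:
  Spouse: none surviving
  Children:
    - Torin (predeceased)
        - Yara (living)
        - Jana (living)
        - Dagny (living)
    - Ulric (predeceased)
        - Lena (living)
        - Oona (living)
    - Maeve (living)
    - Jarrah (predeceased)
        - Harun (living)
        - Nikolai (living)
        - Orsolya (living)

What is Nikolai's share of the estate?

The entire £144,000 passes to the descendants.
That amount (£144,000) is divided into 4 shares of £36,000: Maeve takes £36,000; Torin's £36,000 share passes to Torin's issue; Ulric's £36,000 share passes to Ulric's issue; Jarrah's £36,000 share passes to Jarrah's issue.
Torin's share (£36,000) is divided into 3 shares of £12,000: Yara, Jana, and Dagny each take £12,000.
Ulric's share (£36,000) is divided into 2 shares of £18,000: Lena and Oona each take £18,000.
Jarrah's share (£36,000) is divided into 3 shares of £12,000: Harun, Nikolai, and Orsolya each take £12,000.

Nikolai receives £12,000.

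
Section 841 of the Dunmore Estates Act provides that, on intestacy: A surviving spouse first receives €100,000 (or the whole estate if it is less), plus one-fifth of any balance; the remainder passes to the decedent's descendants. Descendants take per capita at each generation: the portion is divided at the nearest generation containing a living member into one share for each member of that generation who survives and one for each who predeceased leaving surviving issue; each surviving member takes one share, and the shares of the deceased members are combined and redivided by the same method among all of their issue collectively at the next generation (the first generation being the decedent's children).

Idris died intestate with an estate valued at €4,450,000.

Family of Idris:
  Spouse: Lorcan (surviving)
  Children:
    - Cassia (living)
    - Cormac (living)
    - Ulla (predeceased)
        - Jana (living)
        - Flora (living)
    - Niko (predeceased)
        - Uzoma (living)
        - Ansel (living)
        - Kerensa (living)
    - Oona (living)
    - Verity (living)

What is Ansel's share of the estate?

Ansel receives €232,000.

Lorcan first takes €100,000, leaving a balance of €4,350,000. Lorcan then takes one-fifth of the balance (€870,000), for a total of €970,000. The remaining €3,480,000 passes to the descendants.
The descendants' portion (€3,480,000) is divided at the children's generation into 6 shares of €580,000. Cassia, Cormac, Oona, and Verity each take €580,000. The 2 shares of the deceased (Ulla and Niko) are combined into a pool of €1,160,000.
That pool (€1,160,000) is divided at the grandchildren's generation equally among Jana, Flora, Uzoma, Ansel, and Kerensa: €232,000 each.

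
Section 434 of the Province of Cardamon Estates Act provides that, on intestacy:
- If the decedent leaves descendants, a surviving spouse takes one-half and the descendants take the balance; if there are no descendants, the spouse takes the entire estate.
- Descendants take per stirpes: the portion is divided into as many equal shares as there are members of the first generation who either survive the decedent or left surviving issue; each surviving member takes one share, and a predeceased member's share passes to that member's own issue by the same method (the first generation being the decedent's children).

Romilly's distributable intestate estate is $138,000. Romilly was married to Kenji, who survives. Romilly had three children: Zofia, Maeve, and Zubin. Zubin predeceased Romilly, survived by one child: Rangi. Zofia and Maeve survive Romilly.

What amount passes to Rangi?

Rangi receives $23,000.

Kenji takes one-half of $138,000 = $69,000. The remaining $69,000 passes to the descendants.
The descendants' portion ($69,000) is divided into 3 shares of $23,000: Zofia and Maeve each take $23,000; Zubin's $23,000 share passes to Zubin's issue.
Zubin's share ($23,000) passes entirely to Rangi.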